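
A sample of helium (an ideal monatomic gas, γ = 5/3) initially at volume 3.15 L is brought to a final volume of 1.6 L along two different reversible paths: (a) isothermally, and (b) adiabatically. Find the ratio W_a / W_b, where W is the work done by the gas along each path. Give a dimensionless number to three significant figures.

Path (a) isothermal: W = P₁V₁ ln(V₂/V₁) → W_a/(P₁V₁) = -0.6774.
Path (b) adiabatic: W = P₁V₁(1 − (V₁/V₂)^(γ−1))/(γ−1) → W_b/(P₁V₁) = -0.8562.
W_a / W_b = -0.6774 / -0.8562 = 0.7911.

W_a / W_b ≈ 0.791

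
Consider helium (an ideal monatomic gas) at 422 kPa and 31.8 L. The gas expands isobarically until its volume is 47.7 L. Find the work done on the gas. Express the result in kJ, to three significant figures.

Isobaric: W = P ΔV.
W = (422 kPa)(47.7 − 31.8 L) = (422)(15.9) = 6710 J.
Work on gas = −W_by = -6710 J.

W ≈ -6.71 kJ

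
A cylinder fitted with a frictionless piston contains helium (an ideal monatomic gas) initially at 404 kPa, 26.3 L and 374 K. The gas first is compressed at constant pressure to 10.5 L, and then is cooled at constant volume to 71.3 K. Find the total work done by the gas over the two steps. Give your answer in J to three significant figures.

W_total ≈ -6380 J

Step 1 (isobaric): W = PΔV = (404 kPa)(10.5 − 26.3 L) = -6383 J.
Step 2 (isochoric): W = 0 (constant volume).
W_total = -6383 + 0 = -6383 J.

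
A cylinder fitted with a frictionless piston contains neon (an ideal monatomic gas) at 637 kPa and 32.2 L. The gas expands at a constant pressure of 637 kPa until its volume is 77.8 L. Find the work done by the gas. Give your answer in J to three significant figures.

Isobaric: W = P ΔV.
W = (637 kPa)(77.8 − 32.2 L) = (637)(45.6) = 29047 J.

W ≈ 29000 J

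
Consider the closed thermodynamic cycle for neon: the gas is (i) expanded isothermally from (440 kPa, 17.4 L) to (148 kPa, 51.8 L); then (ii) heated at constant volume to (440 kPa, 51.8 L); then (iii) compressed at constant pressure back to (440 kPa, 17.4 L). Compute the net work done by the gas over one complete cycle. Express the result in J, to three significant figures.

W_net ≈ -6780 J

Leg (i): W = PᵢVᵢ ln(V_f/Vᵢ) = (7656) ln(51.8/17.4) = 8352 J.
Leg (ii): W = 0.
Leg (iii): W = PΔV = (440)(17.4 − 51.8) = -15136 J.
W_net = 8352 − 15136 = -6784 J.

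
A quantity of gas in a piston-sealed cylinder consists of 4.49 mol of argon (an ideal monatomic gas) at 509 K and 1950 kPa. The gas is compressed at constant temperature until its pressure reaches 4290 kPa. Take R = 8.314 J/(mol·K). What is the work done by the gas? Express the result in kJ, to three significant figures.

W ≈ -15.0 kJ

Isothermal process: W = nRT ln(V₂/V₁) = nRT ln(P₁/P₂).
W = (4.49)(8.314)(509) × ln(1950/4290)
  = 19001 × ln(0.4545) = 19001 × -0.7885
W_by_gas = -14981 J.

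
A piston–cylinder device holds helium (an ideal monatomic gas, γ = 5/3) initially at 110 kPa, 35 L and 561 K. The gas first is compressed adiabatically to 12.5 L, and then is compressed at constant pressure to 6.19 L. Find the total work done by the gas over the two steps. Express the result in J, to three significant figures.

W_total ≈ -9560 J

Step 1 (adiabatic): W = (P₁V₁ − P₂V₂)/(γ−1) = (3850 − 7648)/0.667 = -5697 J.
After step 1: P = 611.9 kPa, V = 12.5 L, T = 1114 K.
Step 2 (isobaric): W = PΔV = (611.9 kPa)(6.19 − 12.5 L) = -3861 J.
W_total = -5697 − 3861 = -9558 J.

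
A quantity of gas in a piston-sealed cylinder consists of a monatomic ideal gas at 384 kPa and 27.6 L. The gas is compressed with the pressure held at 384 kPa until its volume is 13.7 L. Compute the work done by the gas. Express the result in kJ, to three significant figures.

Isobaric: W = P ΔV.
W = (384 kPa)(13.7 − 27.6 L) = (384)(-13.9) = -5338 J.

W ≈ -5.34 kJ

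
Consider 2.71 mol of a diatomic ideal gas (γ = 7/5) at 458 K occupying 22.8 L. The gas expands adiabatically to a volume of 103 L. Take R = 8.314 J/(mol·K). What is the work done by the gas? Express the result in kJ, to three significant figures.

W ≈ 11.7 kJ

Adiabatic: TV^(γ−1) = const with γ = 7/5.
T₂ = T₁ (V₁/V₂)^(γ−1) = 458 × (22.8/103)^0.4 = 458 × 0.5471 = 250.6 K.
W_by = nCᵥ(T₁ − T₂) = (2.71)(20.79)(458 − 250.6) = 11685 J.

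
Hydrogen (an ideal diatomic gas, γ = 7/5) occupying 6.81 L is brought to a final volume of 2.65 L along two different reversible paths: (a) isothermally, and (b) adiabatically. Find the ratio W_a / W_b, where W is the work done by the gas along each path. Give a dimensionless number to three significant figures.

W_a / W_b ≈ 0.823

Path (a) isothermal: W = P₁V₁ ln(V₂/V₁) → W_a/(P₁V₁) = -0.9438.
Path (b) adiabatic: W = P₁V₁(1 − (V₁/V₂)^(γ−1))/(γ−1) → W_b/(P₁V₁) = -1.147.
W_a / W_b = -0.9438 / -1.147 = 0.8231.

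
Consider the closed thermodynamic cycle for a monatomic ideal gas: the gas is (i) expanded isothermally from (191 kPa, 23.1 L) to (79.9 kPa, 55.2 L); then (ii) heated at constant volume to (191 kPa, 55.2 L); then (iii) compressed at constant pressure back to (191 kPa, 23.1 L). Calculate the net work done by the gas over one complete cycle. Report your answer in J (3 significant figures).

W_net ≈ -2290 J

Leg (i): W = PᵢVᵢ ln(V_f/Vᵢ) = (4412) ln(55.2/23.1) = 3844 J.
Leg (ii): W = 0.
Leg (iii): W = PΔV = (191)(23.1 − 55.2) = -6131 J.
W_net = 3844 − 6131 = -2288 J.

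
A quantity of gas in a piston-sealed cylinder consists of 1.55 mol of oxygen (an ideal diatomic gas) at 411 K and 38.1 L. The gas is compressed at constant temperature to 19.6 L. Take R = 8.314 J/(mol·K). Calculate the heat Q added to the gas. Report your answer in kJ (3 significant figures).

Isothermal ⇒ ΔU = 0, so Q = W = nRT ln(V₂/V₁).
Q = (1.55)(8.314)(411) ln(19.6/38.1) = 5296 × -0.6647 = -3520 J.

Q ≈ -3.52 kJ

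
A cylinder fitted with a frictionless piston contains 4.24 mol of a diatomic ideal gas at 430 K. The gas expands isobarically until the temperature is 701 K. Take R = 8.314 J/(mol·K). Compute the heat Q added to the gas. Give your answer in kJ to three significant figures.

Q ≈ 33.4 kJ

Isobaric: W = nRΔT = (4.24)(8.314)(271) = 9553 J.
ΔU = nCᵥΔT with Cᵥ = 5R/2: ΔU = (4.24)(20.79)(271) = 23883 J.
Q = ΔU + W = 23883 + 9553 = 33436 J.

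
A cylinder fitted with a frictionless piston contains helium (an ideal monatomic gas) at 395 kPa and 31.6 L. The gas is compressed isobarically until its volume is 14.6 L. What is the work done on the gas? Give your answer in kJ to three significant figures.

W ≈ 6.72 kJ

Isobaric: W = P ΔV.
W = (395 kPa)(14.6 − 31.6 L) = (395)(-17) = -6715 J.
Work on gas = −W_by = 6715 J.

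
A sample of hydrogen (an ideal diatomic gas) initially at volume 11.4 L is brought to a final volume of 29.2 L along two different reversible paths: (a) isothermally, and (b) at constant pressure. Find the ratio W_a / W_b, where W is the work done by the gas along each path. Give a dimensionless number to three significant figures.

W_a / W_b ≈ 0.602

Path (a) isothermal: W = P₁V₁ ln(V₂/V₁) → W_a/(P₁V₁) = 0.9406.
Path (b) isobaric: W = P₁(V₂ − V₁) → W_b/(P₁V₁) = 1.561.
W_a / W_b = 0.9406 / 1.561 = 0.6024.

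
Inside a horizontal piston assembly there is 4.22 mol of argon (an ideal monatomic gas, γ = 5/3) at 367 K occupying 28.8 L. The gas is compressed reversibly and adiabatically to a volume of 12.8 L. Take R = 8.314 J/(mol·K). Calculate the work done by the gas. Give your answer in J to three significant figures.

Adiabatic: TV^(γ−1) = const with γ = 5/3.
T₂ = T₁ (V₁/V₂)^(γ−1) = 367 × (28.8/12.8)^0.667 = 367 × 1.717 = 630.2 K.
W_by = nCᵥ(T₁ − T₂) = (4.22)(12.47)(367 − 630.2) = -13850 J.

W ≈ -13800 J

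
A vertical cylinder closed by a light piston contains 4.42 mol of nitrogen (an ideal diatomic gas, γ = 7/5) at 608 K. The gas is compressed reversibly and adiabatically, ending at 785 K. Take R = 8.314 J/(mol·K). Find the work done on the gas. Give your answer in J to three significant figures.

Adiabatic ⇒ Q = 0, so W_by = −ΔU = nCᵥ(T₁ − T₂).
Cᵥ = 5R/2 = 20.79 J/(mol·K).
W = (4.42)(20.79)(608 − 785) = -16261 J.
Work on gas = −W_by = 16261 J.

W ≈ 16300 J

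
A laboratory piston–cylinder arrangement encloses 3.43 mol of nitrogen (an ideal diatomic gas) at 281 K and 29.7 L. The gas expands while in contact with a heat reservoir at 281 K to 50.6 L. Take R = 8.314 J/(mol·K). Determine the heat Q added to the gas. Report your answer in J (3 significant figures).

Isothermal ⇒ ΔU = 0, so Q = W = nRT ln(V₂/V₁).
Q = (3.43)(8.314)(281) ln(50.6/29.7) = 8013 × 0.5328 = 4270 J.

Q ≈ 4270 J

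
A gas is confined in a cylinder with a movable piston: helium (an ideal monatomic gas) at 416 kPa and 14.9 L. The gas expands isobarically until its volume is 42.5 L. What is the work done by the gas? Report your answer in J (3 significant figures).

W ≈ 11500 J

Isobaric: W = P ΔV.
W = (416 kPa)(42.5 − 14.9 L) = (416)(27.6) = 11482 J.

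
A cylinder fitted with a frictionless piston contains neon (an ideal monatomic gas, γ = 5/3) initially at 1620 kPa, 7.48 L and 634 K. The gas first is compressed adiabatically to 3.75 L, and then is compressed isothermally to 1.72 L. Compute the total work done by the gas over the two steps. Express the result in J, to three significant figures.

W_total ≈ -25600 J

Step 1 (adiabatic): W = (P₁V₁ − P₂V₂)/(γ−1) = (12118 − 19201)/0.667 = -10626 J.
After step 1: P = 5120 kPa, V = 3.75 L, T = 1005 K.
Step 2 (isothermal): W = P₁V₁ ln(V₂/V₁) = (19201) ln(1.72/3.75) = -14966 J.
W_total = -10626 − 14966 = -25592 J.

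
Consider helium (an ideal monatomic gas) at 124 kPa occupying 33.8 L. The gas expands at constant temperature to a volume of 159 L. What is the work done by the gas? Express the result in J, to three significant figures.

Isothermal: W = nRT ln(V₂/V₁) = P₁V₁ ln(V₂/V₁).
P₁V₁ = (124 kPa)(33.8 L) = 4191 J.
W = 4191 × ln(159/33.8) = 4191 × 1.548
W_by_gas = 6490 J.

W ≈ 6490 J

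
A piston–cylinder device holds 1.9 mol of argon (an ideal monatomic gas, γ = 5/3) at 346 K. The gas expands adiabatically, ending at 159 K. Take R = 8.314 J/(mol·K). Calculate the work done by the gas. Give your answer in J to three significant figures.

W ≈ 4430 J

Adiabatic ⇒ Q = 0, so W_by = −ΔU = nCᵥ(T₁ − T₂).
Cᵥ = 3R/2 = 12.47 J/(mol·K).
W = (1.9)(12.47)(346 − 159) = 4431 J.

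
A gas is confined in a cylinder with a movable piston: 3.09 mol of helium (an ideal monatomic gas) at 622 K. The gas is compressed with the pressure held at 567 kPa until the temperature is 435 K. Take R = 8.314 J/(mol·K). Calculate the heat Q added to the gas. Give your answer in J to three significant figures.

Q ≈ -12000 J

Isobaric: W = nRΔT = (3.09)(8.314)(-187) = -4804 J.
ΔU = nCᵥΔT with Cᵥ = 3R/2: ΔU = (3.09)(12.47)(-187) = -7206 J.
Q = ΔU + W = -7206 − 4804 = -12010 J.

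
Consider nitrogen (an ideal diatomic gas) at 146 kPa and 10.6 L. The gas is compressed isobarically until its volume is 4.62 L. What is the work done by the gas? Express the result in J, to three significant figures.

Isobaric: W = P ΔV.
W = (146 kPa)(4.62 − 10.6 L) = (146)(-5.98) = -873.1 J.

W ≈ -873 J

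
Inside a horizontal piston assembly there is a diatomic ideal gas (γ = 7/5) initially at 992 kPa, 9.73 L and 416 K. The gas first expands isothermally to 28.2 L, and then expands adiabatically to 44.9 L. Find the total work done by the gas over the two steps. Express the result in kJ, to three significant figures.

W_total ≈ 14.4 kJ

Step 1 (isothermal): W = P₁V₁ ln(V₂/V₁) = (9652) ln(28.2/9.73) = 10271 J.
After step 1: P = 342.3 kPa, V = 28.2 L, T = 416 K.
Step 2 (adiabatic): W = (P₁V₁ − P₂V₂)/(γ−1) = (9652 − 8014)/0.4 = 4096 J.
W_total = 10271 + 4096 = 14367 J.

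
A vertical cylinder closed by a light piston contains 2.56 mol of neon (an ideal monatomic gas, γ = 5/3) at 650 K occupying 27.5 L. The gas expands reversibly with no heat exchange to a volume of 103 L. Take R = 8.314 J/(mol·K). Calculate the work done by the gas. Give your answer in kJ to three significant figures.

Adiabatic: TV^(γ−1) = const with γ = 5/3.
T₂ = T₁ (V₁/V₂)^(γ−1) = 650 × (27.5/103)^0.667 = 650 × 0.4146 = 269.5 K.
W_by = nCᵥ(T₁ − T₂) = (2.56)(12.47)(650 − 269.5) = 12147 J.

W ≈ 12.1 kJ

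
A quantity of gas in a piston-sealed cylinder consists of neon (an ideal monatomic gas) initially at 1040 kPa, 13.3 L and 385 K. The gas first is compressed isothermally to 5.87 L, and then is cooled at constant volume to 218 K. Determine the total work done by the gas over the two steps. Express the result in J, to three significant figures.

W_total ≈ -11300 J

Step 1 (isothermal): W = P₁V₁ ln(V₂/V₁) = (13832) ln(5.87/13.3) = -11313 J.
Step 2 (isochoric): W = 0 (constant volume).
W_total = -11313 + 0 = -11313 J.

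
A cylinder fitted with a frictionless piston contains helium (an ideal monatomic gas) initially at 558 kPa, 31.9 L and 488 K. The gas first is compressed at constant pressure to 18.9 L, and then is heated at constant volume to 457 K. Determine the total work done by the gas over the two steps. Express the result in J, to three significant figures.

W_total ≈ -7250 J

Step 1 (isobaric): W = PΔV = (558 kPa)(18.9 − 31.9 L) = -7254 J.
Step 2 (isochoric): W = 0 (constant volume).
W_total = -7254 + 0 = -7254 J.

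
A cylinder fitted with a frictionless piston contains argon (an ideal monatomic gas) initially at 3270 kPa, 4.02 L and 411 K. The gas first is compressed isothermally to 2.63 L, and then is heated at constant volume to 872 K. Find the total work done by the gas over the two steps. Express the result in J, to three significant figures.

W_total ≈ -5580 J

Step 1 (isothermal): W = P₁V₁ ln(V₂/V₁) = (13145) ln(2.63/4.02) = -5578 J.
Step 2 (isochoric): W = 0 (constant volume).
W_total = -5578 + 0 = -5578 J.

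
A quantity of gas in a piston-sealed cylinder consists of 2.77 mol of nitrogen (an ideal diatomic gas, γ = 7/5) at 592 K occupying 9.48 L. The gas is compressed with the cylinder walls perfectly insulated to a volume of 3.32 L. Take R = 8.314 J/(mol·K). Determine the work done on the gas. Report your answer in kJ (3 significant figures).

W ≈ 17.8 kJ

Adiabatic: TV^(γ−1) = const with γ = 7/5.
T₂ = T₁ (V₁/V₂)^(γ−1) = 592 × (9.48/3.32)^0.4 = 592 × 1.521 = 900.7 K.
W_by = nCᵥ(T₁ − T₂) = (2.77)(20.79)(592 − 900.7) = -17774 J.
Work on gas = −W_by = 17774 J.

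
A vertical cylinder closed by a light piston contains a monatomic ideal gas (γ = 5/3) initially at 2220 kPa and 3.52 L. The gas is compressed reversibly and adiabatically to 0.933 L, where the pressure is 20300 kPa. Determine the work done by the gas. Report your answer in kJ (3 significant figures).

W ≈ -16.7 kJ

Adiabatic: W = (P₁V₁ − P₂V₂)/(γ − 1) with γ = 5/3.
P₁V₁ = 7814 J, P₂V₂ = 18940 J.
W = (7814 − 18940) / 0.6667 = -16688 J.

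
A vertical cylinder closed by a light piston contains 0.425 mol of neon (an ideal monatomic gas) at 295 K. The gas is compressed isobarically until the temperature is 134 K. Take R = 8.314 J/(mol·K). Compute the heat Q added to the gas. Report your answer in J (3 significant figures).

Q ≈ -1420 J

Isobaric: W = nRΔT = (0.425)(8.314)(-161) = -568.9 J.
ΔU = nCᵥΔT with Cᵥ = 3R/2: ΔU = (0.425)(12.47)(-161) = -853.3 J.
Q = ΔU + W = -853.3 − 568.9 = -1422 J.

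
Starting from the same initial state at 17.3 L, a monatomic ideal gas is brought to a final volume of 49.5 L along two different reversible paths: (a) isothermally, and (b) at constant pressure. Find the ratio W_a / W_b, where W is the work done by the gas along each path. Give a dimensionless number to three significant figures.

Path (a) isothermal: W = P₁V₁ ln(V₂/V₁) → W_a/(P₁V₁) = 1.051.
Path (b) isobaric: W = P₁(V₂ − V₁) → W_b/(P₁V₁) = 1.861.
W_a / W_b = 1.051 / 1.861 = 0.5648.

W_a / W_b ≈ 0.565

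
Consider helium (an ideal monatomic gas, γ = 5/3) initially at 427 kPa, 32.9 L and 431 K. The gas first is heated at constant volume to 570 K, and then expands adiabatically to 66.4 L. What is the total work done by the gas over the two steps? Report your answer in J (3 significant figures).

W_total ≈ 10400 J

Step 1 (isochoric): W = 0 (constant volume).
After step 1: P = 564.7 kPa (V unchanged).
Step 2 (adiabatic): W = (P₁V₁ − P₂V₂)/(γ−1) = (18579 − 11633)/0.667 = 10418 J.
W_total = 0 + 10418 = 10418 J.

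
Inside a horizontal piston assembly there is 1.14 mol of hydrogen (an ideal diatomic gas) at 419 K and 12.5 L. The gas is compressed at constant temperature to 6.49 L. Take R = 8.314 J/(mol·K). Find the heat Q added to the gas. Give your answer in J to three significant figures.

Q ≈ -2600 J

Isothermal ⇒ ΔU = 0, so Q = W = nRT ln(V₂/V₁).
Q = (1.14)(8.314)(419) ln(6.49/12.5) = 3971 × -0.6555 = -2603 J.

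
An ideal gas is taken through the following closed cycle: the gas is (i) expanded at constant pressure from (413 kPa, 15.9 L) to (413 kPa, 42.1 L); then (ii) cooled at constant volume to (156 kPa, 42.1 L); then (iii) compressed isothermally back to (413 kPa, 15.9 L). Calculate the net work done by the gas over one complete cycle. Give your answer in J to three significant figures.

Leg (i): W = PΔV = (413)(42.1 − 15.9) = 10821 J.
Leg (ii): W = 0.
Leg (iii): W = PᵢVᵢ ln(V_f/Vᵢ) = (6568) ln(15.9/42.1) = -6395 J.
W_net = 10821 − 6395 = 4426 J.

W_net ≈ 4430 J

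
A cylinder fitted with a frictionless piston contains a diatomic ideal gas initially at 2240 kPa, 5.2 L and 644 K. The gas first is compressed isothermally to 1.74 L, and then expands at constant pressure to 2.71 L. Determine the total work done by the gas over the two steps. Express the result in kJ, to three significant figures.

Step 1 (isothermal): W = P₁V₁ ln(V₂/V₁) = (11648) ln(1.74/5.2) = -12752 J.
After step 1: P = 6694 kPa, V = 1.74 L, T = 644 K.
Step 2 (isobaric): W = PΔV = (6694 kPa)(2.71 − 1.74 L) = 6493 J.
W_total = -12752 + 6493 = -6258 J.

W_total ≈ -6.26 kJ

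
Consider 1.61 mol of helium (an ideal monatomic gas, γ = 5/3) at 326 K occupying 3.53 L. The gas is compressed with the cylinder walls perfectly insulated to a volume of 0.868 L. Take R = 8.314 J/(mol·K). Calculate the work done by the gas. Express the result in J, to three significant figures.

W ≈ -10100 J

Adiabatic: TV^(γ−1) = const with γ = 5/3.
T₂ = T₁ (V₁/V₂)^(γ−1) = 326 × (3.53/0.868)^0.667 = 326 × 2.548 = 830.6 K.
W_by = nCᵥ(T₁ − T₂) = (1.61)(12.47)(326 − 830.6) = -10131 J.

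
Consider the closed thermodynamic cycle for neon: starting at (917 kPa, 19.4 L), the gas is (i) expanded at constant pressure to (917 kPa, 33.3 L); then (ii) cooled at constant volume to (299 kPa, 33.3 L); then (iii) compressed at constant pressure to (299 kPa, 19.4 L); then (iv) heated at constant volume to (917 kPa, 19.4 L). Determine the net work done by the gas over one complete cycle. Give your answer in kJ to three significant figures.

Constant-volume legs do no work.
W(i) = (917)(33.3 − 19.4) = 12746 J; W(iii) = (299)(19.4 − 33.3) = -4156 J.
W_net = 12746 − 4156 = 8590 J (the clockwise enclosed area).

W_net ≈ 8.59 kJ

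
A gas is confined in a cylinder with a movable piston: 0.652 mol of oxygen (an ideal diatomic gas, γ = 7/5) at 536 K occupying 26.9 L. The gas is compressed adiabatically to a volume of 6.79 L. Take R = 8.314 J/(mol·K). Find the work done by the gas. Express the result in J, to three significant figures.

W ≈ -5330 J

Adiabatic: TV^(γ−1) = const with γ = 7/5.
T₂ = T₁ (V₁/V₂)^(γ−1) = 536 × (26.9/6.79)^0.4 = 536 × 1.734 = 929.6 K.
W_by = nCᵥ(T₁ − T₂) = (0.652)(20.79)(536 − 929.6) = -5335 J.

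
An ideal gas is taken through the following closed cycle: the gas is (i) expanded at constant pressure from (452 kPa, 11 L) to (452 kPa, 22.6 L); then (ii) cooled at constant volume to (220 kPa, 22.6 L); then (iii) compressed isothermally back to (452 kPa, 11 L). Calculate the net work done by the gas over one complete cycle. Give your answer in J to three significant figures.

Leg (i): W = PΔV = (452)(22.6 − 11) = 5243 J.
Leg (ii): W = 0.
Leg (iii): W = PᵢVᵢ ln(V_f/Vᵢ) = (4972) ln(11/22.6) = -3580 J.
W_net = 5243 − 3580 = 1663 J.

W_net ≈ 1660 J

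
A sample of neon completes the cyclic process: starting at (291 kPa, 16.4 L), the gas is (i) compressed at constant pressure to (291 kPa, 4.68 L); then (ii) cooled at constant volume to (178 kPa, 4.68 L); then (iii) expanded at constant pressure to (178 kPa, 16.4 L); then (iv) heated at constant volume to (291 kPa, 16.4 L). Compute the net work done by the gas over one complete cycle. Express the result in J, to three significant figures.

Constant-volume legs do no work.
W(i) = (291)(4.68 − 16.4) = -3411 J; W(iii) = (178)(16.4 − 4.68) = 2086 J.
W_net = -3411 + 2086 = -1324 J (the counter-clockwise enclosed area).

W_net ≈ -1320 J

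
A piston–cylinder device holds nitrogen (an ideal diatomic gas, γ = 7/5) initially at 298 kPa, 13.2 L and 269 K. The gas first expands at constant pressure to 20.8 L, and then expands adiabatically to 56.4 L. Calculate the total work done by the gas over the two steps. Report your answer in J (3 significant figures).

Step 1 (isobaric): W = PΔV = (298 kPa)(20.8 − 13.2 L) = 2265 J.
After step 1: P = 298 kPa, V = 20.8 L, T = 423.9 K.
Step 2 (adiabatic): W = (P₁V₁ − P₂V₂)/(γ−1) = (6198 − 4159)/0.4 = 5098 J.
W_total = 2265 + 5098 = 7363 J.

W_total ≈ 7360 J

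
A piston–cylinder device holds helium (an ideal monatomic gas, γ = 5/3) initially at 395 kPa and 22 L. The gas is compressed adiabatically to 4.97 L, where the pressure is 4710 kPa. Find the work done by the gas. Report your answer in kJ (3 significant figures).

W ≈ -22.1 kJ

Adiabatic: W = (P₁V₁ − P₂V₂)/(γ − 1) with γ = 5/3.
P₁V₁ = 8690 J, P₂V₂ = 23409 J.
W = (8690 − 23409) / 0.6667 = -22078 J.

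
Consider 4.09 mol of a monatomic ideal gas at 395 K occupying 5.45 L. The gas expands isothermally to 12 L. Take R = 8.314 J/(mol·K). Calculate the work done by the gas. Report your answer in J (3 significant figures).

Isothermal: W = nRT ln(V₂/V₁).
W = (4.09)(8.314)(395) × ln(12/5.45)
  = 13432 × 0.7893
W_by_gas = 10602 J.

W ≈ 10600 J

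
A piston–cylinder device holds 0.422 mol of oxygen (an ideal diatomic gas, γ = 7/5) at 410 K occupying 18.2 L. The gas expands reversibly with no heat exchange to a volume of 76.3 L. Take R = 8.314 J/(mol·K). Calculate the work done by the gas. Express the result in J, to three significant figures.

Adiabatic: TV^(γ−1) = const with γ = 7/5.
T₂ = T₁ (V₁/V₂)^(γ−1) = 410 × (18.2/76.3)^0.4 = 410 × 0.5637 = 231.1 K.
W_by = nCᵥ(T₁ − T₂) = (0.422)(20.79)(410 − 231.1) = 1569 J.

W ≈ 1570 J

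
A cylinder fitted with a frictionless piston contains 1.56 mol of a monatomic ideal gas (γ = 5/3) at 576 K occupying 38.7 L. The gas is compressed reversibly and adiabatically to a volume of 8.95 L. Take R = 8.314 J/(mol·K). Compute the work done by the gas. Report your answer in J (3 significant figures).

Adiabatic: TV^(γ−1) = const with γ = 5/3.
T₂ = T₁ (V₁/V₂)^(γ−1) = 576 × (38.7/8.95)^0.667 = 576 × 2.654 = 1529 K.
W_by = nCᵥ(T₁ − T₂) = (1.56)(12.47)(576 − 1529) = -18536 J.

W ≈ -18500 J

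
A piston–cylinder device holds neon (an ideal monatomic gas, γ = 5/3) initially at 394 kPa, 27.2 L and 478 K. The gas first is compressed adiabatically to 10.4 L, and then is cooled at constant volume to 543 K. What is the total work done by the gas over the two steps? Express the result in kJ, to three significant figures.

Step 1 (adiabatic): W = (P₁V₁ − P₂V₂)/(γ−1) = (10717 − 20343)/0.667 = -14440 J.
Step 2 (isochoric): W = 0 (constant volume).
W_total = -14440 + 0 = -14440 J.

W_total ≈ -14.4 kJ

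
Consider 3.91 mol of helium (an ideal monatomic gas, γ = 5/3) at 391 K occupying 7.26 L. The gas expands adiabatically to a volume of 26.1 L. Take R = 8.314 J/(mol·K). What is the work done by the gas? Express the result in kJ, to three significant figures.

W ≈ 10.9 kJ

Adiabatic: TV^(γ−1) = const with γ = 5/3.
T₂ = T₁ (V₁/V₂)^(γ−1) = 391 × (7.26/26.1)^0.667 = 391 × 0.4261 = 166.6 K.
W_by = nCᵥ(T₁ − T₂) = (3.91)(12.47)(391 − 166.6) = 10941 J.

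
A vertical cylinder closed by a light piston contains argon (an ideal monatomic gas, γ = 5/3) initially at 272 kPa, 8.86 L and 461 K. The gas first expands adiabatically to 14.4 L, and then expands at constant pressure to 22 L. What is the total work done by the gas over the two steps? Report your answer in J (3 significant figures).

W_total ≈ 1920 J

Step 1 (adiabatic): W = (P₁V₁ − P₂V₂)/(γ−1) = (2410 − 1743)/0.667 = 999.9 J.
After step 1: P = 121.1 kPa, V = 14.4 L, T = 333.5 K.
Step 2 (isobaric): W = PΔV = (121.1 kPa)(22 − 14.4 L) = 920.1 J.
W_total = 999.9 + 920.1 = 1920 J.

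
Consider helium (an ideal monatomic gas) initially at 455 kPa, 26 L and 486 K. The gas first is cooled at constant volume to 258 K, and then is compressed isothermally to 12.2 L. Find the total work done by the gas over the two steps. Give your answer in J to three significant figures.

W_total ≈ -4750 J

Step 1 (isochoric): W = 0 (constant volume).
After step 1: P = 241.5 kPa (V unchanged).
Step 2 (isothermal): W = P₁V₁ ln(V₂/V₁) = (6280) ln(12.2/26) = -4752 J.
W_total = 0 − 4752 = -4752 J.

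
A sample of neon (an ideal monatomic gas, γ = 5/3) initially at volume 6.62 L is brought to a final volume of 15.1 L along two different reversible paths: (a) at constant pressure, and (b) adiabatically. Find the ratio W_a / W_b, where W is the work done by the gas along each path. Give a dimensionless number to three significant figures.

W_a / W_b ≈ 2.02

Path (a) isobaric: W = P₁(V₂ − V₁) → W_a/(P₁V₁) = 1.281.
Path (b) adiabatic: W = P₁V₁(1 − (V₁/V₂)^(γ−1))/(γ−1) → W_b/(P₁V₁) = 0.6343.
W_a / W_b = 1.281 / 0.6343 = 2.019.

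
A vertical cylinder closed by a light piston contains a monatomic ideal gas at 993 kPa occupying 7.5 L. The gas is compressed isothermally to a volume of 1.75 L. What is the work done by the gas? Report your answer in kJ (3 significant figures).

Isothermal: W = nRT ln(V₂/V₁) = P₁V₁ ln(V₂/V₁).
P₁V₁ = (993 kPa)(7.5 L) = 7448 J.
W = 7448 × ln(1.75/7.5) = 7448 × -1.455
W_by_gas = -10838 J.

W ≈ -10.8 kJ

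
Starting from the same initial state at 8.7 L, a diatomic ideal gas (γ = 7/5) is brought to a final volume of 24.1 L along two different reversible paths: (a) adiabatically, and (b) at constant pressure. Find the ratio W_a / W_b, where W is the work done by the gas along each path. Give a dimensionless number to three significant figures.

W_a / W_b ≈ 0.473

Path (a) adiabatic: W = P₁V₁(1 − (V₁/V₂)^(γ−1))/(γ−1) → W_a/(P₁V₁) = 0.8368.
Path (b) isobaric: W = P₁(V₂ − V₁) → W_b/(P₁V₁) = 1.77.
W_a / W_b = 0.8368 / 1.77 = 0.4727.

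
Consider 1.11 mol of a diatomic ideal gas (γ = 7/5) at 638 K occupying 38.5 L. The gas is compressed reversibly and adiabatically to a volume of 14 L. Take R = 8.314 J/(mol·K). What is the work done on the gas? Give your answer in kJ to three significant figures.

W ≈ 7.34 kJ

Adiabatic: TV^(γ−1) = const with γ = 7/5.
T₂ = T₁ (V₁/V₂)^(γ−1) = 638 × (38.5/14)^0.4 = 638 × 1.499 = 956.2 K.
W_by = nCᵥ(T₁ − T₂) = (1.11)(20.79)(638 − 956.2) = -7342 J.
Work on gas = −W_by = 7342 J.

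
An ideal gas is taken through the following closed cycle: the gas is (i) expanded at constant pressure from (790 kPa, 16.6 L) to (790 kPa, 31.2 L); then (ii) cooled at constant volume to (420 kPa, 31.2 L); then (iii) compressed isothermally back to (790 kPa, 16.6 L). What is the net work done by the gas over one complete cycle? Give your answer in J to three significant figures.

Leg (i): W = PΔV = (790)(31.2 − 16.6) = 11534 J.
Leg (ii): W = 0.
Leg (iii): W = PᵢVᵢ ln(V_f/Vᵢ) = (13104) ln(16.6/31.2) = -8269 J.
W_net = 11534 − 8269 = 3265 J.

W_net ≈ 3270 J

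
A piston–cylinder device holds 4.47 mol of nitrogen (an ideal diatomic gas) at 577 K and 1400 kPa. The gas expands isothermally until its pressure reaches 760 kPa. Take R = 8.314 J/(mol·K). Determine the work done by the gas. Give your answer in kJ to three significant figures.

Isothermal process: W = nRT ln(V₂/V₁) = nRT ln(P₁/P₂).
W = (4.47)(8.314)(577) × ln(1400/760)
  = 21443 × ln(1.842) = 21443 × 0.6109
W_by_gas = 13100 J.

W ≈ 13.1 kJ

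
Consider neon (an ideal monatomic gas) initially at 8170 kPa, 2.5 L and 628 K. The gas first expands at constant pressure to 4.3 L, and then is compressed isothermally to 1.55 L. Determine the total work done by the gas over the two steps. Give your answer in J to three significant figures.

W_total ≈ -21100 J

Step 1 (isobaric): W = PΔV = (8170 kPa)(4.3 − 2.5 L) = 14706 J.
After step 1: P = 8170 kPa, V = 4.3 L, T = 1080 K.
Step 2 (isothermal): W = P₁V₁ ln(V₂/V₁) = (35131) ln(1.55/4.3) = -35846 J.
W_total = 14706 − 35846 = -21140 J.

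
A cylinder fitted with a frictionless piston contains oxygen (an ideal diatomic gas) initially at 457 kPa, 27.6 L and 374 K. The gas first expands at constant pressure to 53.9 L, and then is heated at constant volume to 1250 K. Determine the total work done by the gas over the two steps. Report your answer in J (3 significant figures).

W_total ≈ 12000 J

Step 1 (isobaric): W = PΔV = (457 kPa)(53.9 − 27.6 L) = 12019 J.
Step 2 (isochoric): W = 0 (constant volume).
W_total = 12019 + 0 = 12019 J.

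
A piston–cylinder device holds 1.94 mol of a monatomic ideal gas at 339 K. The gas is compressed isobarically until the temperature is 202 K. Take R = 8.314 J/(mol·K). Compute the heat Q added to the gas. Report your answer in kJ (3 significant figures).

Q ≈ -5.52 kJ

Isobaric: W = nRΔT = (1.94)(8.314)(-137) = -2210 J.
ΔU = nCᵥΔT with Cᵥ = 3R/2: ΔU = (1.94)(12.47)(-137) = -3315 J.
Q = ΔU + W = -3315 − 2210 = -5524 J.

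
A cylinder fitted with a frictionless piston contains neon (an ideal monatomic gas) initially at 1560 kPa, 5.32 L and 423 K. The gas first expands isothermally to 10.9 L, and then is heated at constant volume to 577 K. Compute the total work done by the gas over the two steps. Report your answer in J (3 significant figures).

W_total ≈ 5950 J

Step 1 (isothermal): W = P₁V₁ ln(V₂/V₁) = (8299) ln(10.9/5.32) = 5953 J.
Step 2 (isochoric): W = 0 (constant volume).
W_total = 5953 + 0 = 5953 J.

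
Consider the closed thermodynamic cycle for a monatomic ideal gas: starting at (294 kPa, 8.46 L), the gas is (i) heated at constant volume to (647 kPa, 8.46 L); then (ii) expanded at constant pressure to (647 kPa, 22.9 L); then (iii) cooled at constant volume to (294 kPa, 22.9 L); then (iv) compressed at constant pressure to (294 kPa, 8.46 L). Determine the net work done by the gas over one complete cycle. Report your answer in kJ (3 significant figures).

W_net ≈ 5.10 kJ

Constant-volume legs do no work.
W(ii) = (647)(22.9 − 8.46) = 9343 J; W(iv) = (294)(8.46 − 22.9) = -4245 J.
W_net = 9343 − 4245 = 5097 J (the clockwise enclosed area).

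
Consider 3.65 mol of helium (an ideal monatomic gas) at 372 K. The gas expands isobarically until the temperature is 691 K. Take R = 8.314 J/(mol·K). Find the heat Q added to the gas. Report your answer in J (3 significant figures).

Q ≈ 24200 J

Isobaric: W = nRΔT = (3.65)(8.314)(319) = 9680 J.
ΔU = nCᵥΔT with Cᵥ = 3R/2: ΔU = (3.65)(12.47)(319) = 14521 J.
Q = ΔU + W = 14521 + 9680 = 24201 J.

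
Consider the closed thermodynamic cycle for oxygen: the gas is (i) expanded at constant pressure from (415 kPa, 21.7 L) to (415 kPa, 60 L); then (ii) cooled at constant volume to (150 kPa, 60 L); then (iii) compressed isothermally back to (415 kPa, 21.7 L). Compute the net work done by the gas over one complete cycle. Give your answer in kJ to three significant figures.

W_net ≈ 6.74 kJ

Leg (i): W = PΔV = (415)(60 − 21.7) = 15894 J.
Leg (ii): W = 0.
Leg (iii): W = PᵢVᵢ ln(V_f/Vᵢ) = (9000) ln(21.7/60) = -9153 J.
W_net = 15894 − 9153 = 6741 J.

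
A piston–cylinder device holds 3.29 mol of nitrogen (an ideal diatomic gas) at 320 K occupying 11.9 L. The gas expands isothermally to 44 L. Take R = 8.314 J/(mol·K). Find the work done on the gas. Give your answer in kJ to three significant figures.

Isothermal: W = nRT ln(V₂/V₁).
W = (3.29)(8.314)(320) × ln(44/11.9)
  = 8753 × 1.308
W_by_gas = 11446 J; work on gas = −W_by = -11446 J.

W ≈ -11.4 kJ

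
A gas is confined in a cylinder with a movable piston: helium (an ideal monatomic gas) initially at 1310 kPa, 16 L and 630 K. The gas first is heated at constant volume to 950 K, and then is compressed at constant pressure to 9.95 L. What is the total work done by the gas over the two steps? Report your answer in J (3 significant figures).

Step 1 (isochoric): W = 0 (constant volume).
After step 1: P = 1975 kPa (V unchanged).
Step 2 (isobaric): W = PΔV = (1975 kPa)(9.95 − 16 L) = -11951 J.
W_total = 0 − 11951 = -11951 J.

W_total ≈ -12000 J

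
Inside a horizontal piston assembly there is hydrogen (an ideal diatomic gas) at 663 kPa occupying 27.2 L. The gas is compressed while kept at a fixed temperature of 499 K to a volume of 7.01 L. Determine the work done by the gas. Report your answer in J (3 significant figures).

Isothermal: W = nRT ln(V₂/V₁) = P₁V₁ ln(V₂/V₁).
P₁V₁ = (663 kPa)(27.2 L) = 18034 J.
W = 18034 × ln(7.01/27.2) = 18034 × -1.356
W_by_gas = -24451 J.

W ≈ -24500 J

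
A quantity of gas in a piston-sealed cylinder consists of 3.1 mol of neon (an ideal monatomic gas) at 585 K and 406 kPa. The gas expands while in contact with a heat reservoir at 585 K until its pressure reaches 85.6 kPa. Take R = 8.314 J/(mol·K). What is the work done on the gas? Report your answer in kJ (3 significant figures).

W ≈ -23.5 kJ

Isothermal process: W = nRT ln(V₂/V₁) = nRT ln(P₁/P₂).
W = (3.1)(8.314)(585) × ln(406/85.6)
  = 15077 × ln(4.743) = 15077 × 1.557
W_by_gas = 23471 J; work on gas = −W_by = -23471 J.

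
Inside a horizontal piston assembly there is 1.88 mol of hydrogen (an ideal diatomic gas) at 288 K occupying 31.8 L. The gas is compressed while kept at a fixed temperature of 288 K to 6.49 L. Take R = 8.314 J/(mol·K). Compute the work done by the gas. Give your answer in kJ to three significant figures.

Isothermal: W = nRT ln(V₂/V₁).
W = (1.88)(8.314)(288) × ln(6.49/31.8)
  = 4502 × -1.589
W_by_gas = -7154 J.

W ≈ -7.15 kJ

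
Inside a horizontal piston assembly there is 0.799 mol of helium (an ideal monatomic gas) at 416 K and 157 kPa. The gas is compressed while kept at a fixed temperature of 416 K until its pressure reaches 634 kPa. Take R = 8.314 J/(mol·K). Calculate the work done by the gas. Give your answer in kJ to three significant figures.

Isothermal process: W = nRT ln(V₂/V₁) = nRT ln(P₁/P₂).
W = (0.799)(8.314)(416) × ln(157/634)
  = 2763 × ln(0.2476) = 2763 × -1.396
W_by_gas = -3857 J.

W ≈ -3.86 kJ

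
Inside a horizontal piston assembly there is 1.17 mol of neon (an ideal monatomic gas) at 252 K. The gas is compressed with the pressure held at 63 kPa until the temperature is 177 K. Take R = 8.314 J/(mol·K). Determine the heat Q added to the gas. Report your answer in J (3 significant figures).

Isobaric: W = nRΔT = (1.17)(8.314)(-75) = -729.6 J.
ΔU = nCᵥΔT with Cᵥ = 3R/2: ΔU = (1.17)(12.47)(-75) = -1094 J.
Q = ΔU + W = -1094 − 729.6 = -1824 J.

Q ≈ -1820 J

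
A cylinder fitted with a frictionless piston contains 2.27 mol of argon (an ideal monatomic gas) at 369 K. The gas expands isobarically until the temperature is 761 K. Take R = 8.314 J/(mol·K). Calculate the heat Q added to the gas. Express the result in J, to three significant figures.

Isobaric: W = nRΔT = (2.27)(8.314)(392) = 7398 J.
ΔU = nCᵥΔT with Cᵥ = 3R/2: ΔU = (2.27)(12.47)(392) = 11097 J.
Q = ΔU + W = 11097 + 7398 = 18495 J.

Q ≈ 18500 J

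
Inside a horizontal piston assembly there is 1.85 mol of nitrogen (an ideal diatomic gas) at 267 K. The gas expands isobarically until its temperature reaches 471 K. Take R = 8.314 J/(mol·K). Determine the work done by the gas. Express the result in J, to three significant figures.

Isobaric: W = P ΔV = nR ΔT.
W = (1.85)(8.314)(471 − 267) = 3138 J.

W ≈ 3140 J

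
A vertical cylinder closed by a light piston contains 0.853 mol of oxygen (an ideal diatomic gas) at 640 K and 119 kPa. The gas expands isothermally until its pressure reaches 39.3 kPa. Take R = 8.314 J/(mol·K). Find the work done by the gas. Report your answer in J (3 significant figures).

Isothermal process: W = nRT ln(V₂/V₁) = nRT ln(P₁/P₂).
W = (0.853)(8.314)(640) × ln(119/39.3)
  = 4539 × ln(3.028) = 4539 × 1.108
W_by_gas = 5029 J.

W ≈ 5030 J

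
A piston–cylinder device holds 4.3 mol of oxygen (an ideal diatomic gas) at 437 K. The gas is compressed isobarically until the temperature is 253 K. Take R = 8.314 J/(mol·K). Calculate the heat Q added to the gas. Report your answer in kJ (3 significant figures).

Isobaric: W = nRΔT = (4.3)(8.314)(-184) = -6578 J.
ΔU = nCᵥΔT with Cᵥ = 5R/2: ΔU = (4.3)(20.79)(-184) = -16445 J.
Q = ΔU + W = -16445 − 6578 = -23023 J.

Q ≈ -23.0 kJ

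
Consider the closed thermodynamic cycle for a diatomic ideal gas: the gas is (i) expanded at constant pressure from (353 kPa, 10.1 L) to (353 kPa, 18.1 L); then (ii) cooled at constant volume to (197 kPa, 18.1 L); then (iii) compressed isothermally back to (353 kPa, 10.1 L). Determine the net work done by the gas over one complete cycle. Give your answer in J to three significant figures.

Leg (i): W = PΔV = (353)(18.1 − 10.1) = 2824 J.
Leg (ii): W = 0.
Leg (iii): W = PᵢVᵢ ln(V_f/Vᵢ) = (3566) ln(10.1/18.1) = -2080 J.
W_net = 2824 − 2080 = 743.9 J.

W_net ≈ 744 J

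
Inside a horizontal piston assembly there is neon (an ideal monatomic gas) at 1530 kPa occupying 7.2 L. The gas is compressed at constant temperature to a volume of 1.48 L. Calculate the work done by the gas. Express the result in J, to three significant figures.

Isothermal: W = nRT ln(V₂/V₁) = P₁V₁ ln(V₂/V₁).
P₁V₁ = (1530 kPa)(7.2 L) = 11016 J.
W = 11016 × ln(1.48/7.2) = 11016 × -1.582
W_by_gas = -17428 J.

W ≈ -17400 J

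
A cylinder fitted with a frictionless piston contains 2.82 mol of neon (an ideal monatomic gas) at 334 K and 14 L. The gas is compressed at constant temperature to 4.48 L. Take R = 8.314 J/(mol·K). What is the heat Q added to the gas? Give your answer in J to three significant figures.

Q ≈ -8920 J

Isothermal ⇒ ΔU = 0, so Q = W = nRT ln(V₂/V₁).
Q = (2.82)(8.314)(334) ln(4.48/14) = 7831 × -1.139 = -8923 J.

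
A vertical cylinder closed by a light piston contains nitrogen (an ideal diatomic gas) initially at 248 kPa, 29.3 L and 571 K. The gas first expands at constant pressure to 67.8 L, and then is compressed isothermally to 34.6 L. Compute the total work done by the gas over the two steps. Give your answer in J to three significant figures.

Step 1 (isobaric): W = PΔV = (248 kPa)(67.8 − 29.3 L) = 9548 J.
After step 1: P = 248 kPa, V = 67.8 L, T = 1321 K.
Step 2 (isothermal): W = P₁V₁ ln(V₂/V₁) = (16814) ln(34.6/67.8) = -11311 J.
W_total = 9548 − 11311 = -1763 J.

W_total ≈ -1760 J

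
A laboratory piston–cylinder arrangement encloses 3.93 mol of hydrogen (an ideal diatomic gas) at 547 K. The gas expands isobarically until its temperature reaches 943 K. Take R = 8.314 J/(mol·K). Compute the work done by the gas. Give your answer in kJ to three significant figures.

Isobaric: W = P ΔV = nR ΔT.
W = (3.93)(8.314)(943 − 547) = 12939 J.

W ≈ 12.9 kJ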